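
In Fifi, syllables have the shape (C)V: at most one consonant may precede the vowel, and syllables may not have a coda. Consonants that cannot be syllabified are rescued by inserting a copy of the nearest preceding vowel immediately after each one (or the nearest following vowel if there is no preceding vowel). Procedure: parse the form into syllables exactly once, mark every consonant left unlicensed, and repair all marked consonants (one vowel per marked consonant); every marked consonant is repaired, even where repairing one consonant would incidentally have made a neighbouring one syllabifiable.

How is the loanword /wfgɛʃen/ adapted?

wɛfɛgɛʃene

Syllabifying with onset maximization leaves /w/, /f/, /n/ stranded (no codas are permitted; onsets are limited to one consonant).
Epenthesis after each stranded consonant: /w/ → /wɛ/, /f/ → /fɛ/, /n/ → /ne/.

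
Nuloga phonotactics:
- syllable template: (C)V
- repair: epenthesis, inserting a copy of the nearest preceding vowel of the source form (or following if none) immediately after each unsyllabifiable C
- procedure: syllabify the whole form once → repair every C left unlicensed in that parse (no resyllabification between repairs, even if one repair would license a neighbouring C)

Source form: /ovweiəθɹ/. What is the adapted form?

ovoweiəθəɹə

Syllabifying with onset maximization leaves /v/, /θ/, /ɹ/ stranded (no codas are permitted; onsets are limited to one consonant).
Epenthesis after each stranded consonant: /v/ → /vo/, /θ/ → /θə/, /ɹ/ → /ɹə/.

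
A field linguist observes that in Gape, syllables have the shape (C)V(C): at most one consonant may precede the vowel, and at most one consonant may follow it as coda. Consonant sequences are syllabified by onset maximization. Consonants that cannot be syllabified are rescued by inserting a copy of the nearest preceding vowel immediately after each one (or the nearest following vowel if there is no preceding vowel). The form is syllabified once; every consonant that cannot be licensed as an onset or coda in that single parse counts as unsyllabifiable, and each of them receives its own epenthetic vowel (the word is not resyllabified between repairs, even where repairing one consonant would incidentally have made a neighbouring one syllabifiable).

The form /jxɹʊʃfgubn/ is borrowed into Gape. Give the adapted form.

jʊxʊɹʊʃfʊgubnu

Under (C)V(C), the unsyllabifiable consonants are /j/, /x/, /f/, /n/ (at most one coda consonant is licensed; onsets are limited to one consonant).
Epenthesis after each stranded consonant: /j/ → /jʊ/, /x/ → /xʊ/, /f/ → /fʊ/, /n/ → /nu/.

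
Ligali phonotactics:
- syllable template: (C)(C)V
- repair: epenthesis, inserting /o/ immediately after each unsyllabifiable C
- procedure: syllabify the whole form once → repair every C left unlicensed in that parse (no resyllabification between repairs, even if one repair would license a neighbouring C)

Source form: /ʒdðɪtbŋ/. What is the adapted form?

The consonants /ʒ/, /t/, /b/, /ŋ/ cannot be parsed into a legal (C)(C)V syllable (no codas are permitted; onsets may contain at most 2 consonants).
Epenthesis after each stranded consonant: /ʒ/ → /ʒo/, /t/ → /to/, /b/ → /bo/, /ŋ/ → /ŋo/.

ʒodðɪtoboŋo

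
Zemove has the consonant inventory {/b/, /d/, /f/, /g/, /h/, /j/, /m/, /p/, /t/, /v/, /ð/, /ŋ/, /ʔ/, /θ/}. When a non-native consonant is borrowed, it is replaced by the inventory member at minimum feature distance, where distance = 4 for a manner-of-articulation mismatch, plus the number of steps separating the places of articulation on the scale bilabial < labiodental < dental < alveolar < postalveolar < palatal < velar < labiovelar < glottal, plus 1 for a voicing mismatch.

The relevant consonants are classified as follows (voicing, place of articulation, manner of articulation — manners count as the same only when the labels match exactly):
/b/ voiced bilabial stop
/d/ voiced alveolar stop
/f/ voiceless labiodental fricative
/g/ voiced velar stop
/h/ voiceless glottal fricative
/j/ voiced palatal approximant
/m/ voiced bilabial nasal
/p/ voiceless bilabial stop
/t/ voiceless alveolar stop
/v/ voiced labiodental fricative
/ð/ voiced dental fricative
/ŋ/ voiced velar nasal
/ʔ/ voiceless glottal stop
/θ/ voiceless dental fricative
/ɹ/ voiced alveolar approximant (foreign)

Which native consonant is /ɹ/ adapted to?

/j/ is closest: same manner (approximant), place distance 2 (alveolar→palatal), same voicing; total 2. Next closest is /d/ at distance 4.

j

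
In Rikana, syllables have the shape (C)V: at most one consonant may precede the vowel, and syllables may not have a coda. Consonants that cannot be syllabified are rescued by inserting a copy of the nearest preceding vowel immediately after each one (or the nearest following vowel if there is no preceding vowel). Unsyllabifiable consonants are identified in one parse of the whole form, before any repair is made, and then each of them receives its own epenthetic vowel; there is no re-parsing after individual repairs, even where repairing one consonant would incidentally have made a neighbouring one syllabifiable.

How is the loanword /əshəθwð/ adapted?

əsəhəθəwəðə

The consonants /s/, /θ/, /w/, /ð/ cannot be parsed into a legal (C)V syllable (no codas are permitted; onsets are limited to one consonant).
Inserting the epenthetic vowel yields /s/ → /sə/, /θ/ → /θə/, /w/ → /wə/, /ð/ → /ðə/.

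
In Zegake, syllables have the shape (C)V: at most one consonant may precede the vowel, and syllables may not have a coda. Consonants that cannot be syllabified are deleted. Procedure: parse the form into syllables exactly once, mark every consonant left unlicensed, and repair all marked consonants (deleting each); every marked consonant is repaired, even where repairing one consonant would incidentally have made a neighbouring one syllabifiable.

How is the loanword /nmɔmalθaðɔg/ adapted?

mɔmaθaðɔ

The consonants /n/, /l/, /g/ cannot be parsed into a legal (C)V syllable (no codas are permitted; onsets are limited to one consonant).
Deletion applies to /n/, /l/, /g/.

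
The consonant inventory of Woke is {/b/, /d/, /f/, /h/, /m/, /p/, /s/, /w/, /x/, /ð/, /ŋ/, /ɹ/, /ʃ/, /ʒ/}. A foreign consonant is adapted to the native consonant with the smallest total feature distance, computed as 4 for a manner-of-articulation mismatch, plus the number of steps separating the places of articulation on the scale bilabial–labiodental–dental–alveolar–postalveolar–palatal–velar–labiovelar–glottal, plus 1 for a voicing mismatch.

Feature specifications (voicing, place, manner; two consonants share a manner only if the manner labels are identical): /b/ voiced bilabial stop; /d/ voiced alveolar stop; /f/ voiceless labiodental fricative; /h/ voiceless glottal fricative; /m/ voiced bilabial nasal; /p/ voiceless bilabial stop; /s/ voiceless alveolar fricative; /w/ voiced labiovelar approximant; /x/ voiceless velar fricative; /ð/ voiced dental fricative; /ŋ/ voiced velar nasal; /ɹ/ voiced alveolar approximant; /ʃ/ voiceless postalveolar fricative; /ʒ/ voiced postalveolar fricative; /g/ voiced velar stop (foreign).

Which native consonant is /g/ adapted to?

/d/ is closest: same manner (stop), place distance 3 (velar→alveolar), same voicing; total 3. Next closest is /ŋ/ at distance 4.

d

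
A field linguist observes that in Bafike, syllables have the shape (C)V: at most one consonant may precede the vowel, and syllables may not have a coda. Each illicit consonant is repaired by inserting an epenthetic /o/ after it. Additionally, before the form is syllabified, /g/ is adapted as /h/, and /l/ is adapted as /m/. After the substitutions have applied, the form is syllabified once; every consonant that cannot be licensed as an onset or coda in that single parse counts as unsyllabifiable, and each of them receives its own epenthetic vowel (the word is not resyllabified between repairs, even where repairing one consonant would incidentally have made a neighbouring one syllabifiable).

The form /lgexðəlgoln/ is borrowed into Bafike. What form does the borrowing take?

Substitution: /l/ → /m/, /g/ → /h/, giving /mhexðəmhomn/.
Syllabifying with onset maximization leaves /m/, /x/, /m/, /m/, /n/ stranded (no codas are permitted; onsets are limited to one consonant).
Epenthesis after each stranded consonant: /m/ → /mo/, /x/ → /xo/, /m/ → /mo/, /m/ → /mo/, /n/ → /no/.

mohexoðəmohomono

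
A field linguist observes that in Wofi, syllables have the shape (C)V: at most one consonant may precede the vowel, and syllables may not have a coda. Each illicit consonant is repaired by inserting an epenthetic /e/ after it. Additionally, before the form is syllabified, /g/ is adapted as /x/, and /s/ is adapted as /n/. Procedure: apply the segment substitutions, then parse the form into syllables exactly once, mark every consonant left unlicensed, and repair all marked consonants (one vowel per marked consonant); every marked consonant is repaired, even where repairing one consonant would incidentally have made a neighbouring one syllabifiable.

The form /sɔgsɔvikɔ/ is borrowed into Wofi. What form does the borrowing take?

Substitution: /s/ → /n/, /g/ → /x/, giving /nɔxnɔvikɔ/.
Under (C)V, the unsyllabifiable consonants are /x/ (no codas are permitted; onsets are limited to one consonant).
Each unlicensed consonant becomes the onset of a new syllable: /x/ → /xe/.

nɔxenɔvikɔ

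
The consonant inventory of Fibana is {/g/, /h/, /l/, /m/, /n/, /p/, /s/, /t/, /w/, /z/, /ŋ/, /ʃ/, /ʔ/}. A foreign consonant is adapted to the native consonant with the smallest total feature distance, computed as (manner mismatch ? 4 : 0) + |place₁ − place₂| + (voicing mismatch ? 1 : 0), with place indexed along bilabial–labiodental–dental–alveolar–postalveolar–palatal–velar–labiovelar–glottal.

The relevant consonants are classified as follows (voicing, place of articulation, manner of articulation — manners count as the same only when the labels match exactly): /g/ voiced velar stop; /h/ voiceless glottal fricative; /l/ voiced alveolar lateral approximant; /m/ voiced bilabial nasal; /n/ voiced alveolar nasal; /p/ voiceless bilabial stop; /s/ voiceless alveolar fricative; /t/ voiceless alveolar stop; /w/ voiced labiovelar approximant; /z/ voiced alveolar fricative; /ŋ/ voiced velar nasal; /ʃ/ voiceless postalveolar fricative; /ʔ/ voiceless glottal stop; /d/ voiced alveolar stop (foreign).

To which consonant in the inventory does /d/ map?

t

/t/ is closest: same manner (stop), place distance 0 (alveolar→alveolar), voicing differs (+1); total 1. Next closest is /g/ at distance 3.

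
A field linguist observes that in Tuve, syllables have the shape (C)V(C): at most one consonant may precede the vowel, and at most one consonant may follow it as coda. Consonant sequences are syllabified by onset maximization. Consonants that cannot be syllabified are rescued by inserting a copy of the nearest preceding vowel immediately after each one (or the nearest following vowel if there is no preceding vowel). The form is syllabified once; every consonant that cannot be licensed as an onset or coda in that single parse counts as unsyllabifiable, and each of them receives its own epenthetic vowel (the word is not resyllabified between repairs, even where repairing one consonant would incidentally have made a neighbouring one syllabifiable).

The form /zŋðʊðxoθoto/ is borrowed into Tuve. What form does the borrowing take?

zʊŋʊðʊðxoθoto

The consonants /z/, /ŋ/ cannot be parsed into a legal (C)V(C) syllable (at most one coda consonant is licensed; onsets are limited to one consonant).
Each unlicensed consonant becomes the onset of a new syllable: /z/ → /zʊ/, /ŋ/ → /ŋʊ/.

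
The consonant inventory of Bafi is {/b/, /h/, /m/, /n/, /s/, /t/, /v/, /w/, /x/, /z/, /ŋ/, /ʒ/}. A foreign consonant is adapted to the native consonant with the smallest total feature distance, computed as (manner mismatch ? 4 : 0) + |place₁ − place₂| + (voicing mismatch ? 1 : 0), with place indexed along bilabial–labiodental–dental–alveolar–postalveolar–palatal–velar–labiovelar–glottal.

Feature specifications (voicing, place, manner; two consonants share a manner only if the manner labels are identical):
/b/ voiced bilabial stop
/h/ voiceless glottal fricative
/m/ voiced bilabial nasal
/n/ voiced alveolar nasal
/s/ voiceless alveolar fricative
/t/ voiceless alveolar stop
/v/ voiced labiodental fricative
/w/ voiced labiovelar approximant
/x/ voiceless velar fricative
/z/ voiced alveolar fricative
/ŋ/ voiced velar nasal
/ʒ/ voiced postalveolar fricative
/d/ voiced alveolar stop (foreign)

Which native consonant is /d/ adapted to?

/t/ is closest: same manner (stop), place distance 0 (alveolar→alveolar), voicing differs (+1); total 1. Next closest is /b/ at distance 3.

t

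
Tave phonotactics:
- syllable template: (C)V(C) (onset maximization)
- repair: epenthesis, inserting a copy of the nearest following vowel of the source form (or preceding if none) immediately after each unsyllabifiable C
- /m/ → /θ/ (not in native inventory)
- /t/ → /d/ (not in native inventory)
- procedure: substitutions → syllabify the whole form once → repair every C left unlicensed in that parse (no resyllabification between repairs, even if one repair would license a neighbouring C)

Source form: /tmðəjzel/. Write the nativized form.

Substitution: /t/ → /d/, /m/ → /θ/, giving /dθðəjzel/.
Under (C)V(C), the unsyllabifiable consonants are /d/, /θ/ (at most one coda consonant is licensed; onsets are limited to one consonant).
Each unlicensed consonant becomes the onset of a new syllable: /d/ → /də/, /θ/ → /θə/.

dəθəðəjzel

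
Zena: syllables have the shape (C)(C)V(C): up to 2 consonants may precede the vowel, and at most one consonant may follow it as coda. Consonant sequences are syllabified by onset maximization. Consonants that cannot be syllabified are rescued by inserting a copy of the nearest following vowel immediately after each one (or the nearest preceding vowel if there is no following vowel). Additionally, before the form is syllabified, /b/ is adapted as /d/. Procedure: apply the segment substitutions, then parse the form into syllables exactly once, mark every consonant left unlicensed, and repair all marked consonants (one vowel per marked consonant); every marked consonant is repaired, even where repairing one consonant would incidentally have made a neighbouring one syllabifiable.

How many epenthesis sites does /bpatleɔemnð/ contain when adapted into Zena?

After substitution the input is /dpatleɔemnð/.
The unsyllabifiable consonants are /n/, /ð/; each receives one epenthetic vowel.

2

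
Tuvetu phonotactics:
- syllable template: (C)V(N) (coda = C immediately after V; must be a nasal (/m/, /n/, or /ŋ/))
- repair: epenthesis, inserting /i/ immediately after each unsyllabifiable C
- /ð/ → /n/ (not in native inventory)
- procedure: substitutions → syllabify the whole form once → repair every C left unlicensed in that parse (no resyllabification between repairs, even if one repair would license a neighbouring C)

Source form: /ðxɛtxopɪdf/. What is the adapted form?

nixɛtixopɪdifi

Substitution: /ð/ → /n/, giving /nxɛtxopɪdf/.
The consonants /n/, /t/, /d/, /f/ cannot be parsed into a legal (C)V(N) syllable (only a nasal (/m/, /n/, or /ŋ/) is licensed in coda position; onsets are limited to one consonant).
Inserting the epenthetic vowel yields /n/ → /ni/, /t/ → /ti/, /d/ → /di/, /f/ → /fi/.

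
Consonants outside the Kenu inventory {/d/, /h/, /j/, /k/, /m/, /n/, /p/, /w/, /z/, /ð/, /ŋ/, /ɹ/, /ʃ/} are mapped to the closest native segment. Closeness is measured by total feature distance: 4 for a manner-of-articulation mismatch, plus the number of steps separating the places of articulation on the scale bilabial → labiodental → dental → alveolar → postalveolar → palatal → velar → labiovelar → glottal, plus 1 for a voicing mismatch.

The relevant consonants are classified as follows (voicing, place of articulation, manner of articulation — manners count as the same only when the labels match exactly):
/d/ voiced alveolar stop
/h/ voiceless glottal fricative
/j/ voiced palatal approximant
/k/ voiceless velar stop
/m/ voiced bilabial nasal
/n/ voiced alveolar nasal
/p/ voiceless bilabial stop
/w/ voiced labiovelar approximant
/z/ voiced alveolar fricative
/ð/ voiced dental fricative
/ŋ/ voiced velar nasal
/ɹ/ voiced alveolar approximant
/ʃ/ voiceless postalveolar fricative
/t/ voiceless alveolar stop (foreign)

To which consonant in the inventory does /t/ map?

d

/d/ is closest: same manner (stop), place distance 0 (alveolar→alveolar), voicing differs (+1); total 1. Next closest is /k/ at distance 3.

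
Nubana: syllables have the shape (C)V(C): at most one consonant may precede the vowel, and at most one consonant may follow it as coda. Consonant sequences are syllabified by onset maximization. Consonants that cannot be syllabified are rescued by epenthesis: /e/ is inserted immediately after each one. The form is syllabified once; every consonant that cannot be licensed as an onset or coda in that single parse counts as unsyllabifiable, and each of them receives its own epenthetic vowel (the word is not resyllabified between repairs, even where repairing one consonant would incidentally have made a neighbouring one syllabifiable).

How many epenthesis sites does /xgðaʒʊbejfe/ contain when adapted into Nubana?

2

The unsyllabifiable consonants are /x/, /g/; each receives one epenthetic vowel.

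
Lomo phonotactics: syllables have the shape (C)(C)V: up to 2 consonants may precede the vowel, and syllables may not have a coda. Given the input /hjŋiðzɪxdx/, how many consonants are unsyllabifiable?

4

The consonants /h/, /x/, /d/, /x/ cannot be parsed into a legal (C)(C)V syllable (no codas are permitted; onsets may contain at most 2 consonants).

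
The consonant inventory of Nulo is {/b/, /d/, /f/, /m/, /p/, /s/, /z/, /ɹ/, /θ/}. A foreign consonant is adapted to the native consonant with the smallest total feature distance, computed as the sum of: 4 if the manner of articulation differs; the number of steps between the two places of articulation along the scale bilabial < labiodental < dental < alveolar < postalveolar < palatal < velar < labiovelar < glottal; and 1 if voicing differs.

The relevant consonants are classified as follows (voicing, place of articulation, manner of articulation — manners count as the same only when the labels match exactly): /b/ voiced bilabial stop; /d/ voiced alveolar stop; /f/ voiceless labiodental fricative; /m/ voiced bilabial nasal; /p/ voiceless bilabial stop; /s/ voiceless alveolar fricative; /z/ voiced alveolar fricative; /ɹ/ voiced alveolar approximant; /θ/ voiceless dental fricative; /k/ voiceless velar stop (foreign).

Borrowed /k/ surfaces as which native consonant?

/d/ is closest: same manner (stop), place distance 3 (velar→alveolar), voicing differs (+1); total 4. Next closest is /p/ at distance 6.

d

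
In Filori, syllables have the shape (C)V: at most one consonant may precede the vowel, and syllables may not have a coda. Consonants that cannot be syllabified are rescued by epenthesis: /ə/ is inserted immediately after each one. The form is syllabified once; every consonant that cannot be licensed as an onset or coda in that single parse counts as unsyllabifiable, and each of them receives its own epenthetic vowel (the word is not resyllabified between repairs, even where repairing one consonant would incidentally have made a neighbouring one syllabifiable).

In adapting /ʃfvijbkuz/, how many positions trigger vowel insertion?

5

The unsyllabifiable consonants are /ʃ/, /f/, /j/, /b/, /z/; each receives one epenthetic vowel.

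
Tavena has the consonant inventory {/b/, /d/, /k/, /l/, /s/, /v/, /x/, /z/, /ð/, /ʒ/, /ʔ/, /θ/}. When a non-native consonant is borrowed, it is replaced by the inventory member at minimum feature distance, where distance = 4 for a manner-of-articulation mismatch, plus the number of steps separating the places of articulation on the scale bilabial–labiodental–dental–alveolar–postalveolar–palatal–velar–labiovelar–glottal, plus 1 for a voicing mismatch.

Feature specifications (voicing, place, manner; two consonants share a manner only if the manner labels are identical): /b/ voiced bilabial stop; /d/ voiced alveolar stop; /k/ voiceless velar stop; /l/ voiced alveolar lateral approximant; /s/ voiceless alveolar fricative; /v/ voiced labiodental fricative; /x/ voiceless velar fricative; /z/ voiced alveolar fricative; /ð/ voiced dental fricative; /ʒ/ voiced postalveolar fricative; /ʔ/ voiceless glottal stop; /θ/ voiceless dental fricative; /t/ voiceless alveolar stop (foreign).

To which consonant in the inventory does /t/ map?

/d/ is closest: same manner (stop), place distance 0 (alveolar→alveolar), voicing differs (+1); total 1. Next closest is /k/ at distance 3.

d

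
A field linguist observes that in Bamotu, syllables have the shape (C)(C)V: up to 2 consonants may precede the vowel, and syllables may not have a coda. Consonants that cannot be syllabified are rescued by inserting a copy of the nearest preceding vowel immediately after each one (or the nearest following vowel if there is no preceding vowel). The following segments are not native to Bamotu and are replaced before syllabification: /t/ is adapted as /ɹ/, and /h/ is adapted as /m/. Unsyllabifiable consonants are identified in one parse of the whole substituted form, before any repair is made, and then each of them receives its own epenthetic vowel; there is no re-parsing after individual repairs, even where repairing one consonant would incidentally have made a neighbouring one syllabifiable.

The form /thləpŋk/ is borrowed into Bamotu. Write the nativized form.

ɹəmləpəŋəkə

Substitution: /t/ → /ɹ/, /h/ → /m/, giving /ɹmləpŋk/.
Under (C)(C)V, the unsyllabifiable consonants are /ɹ/, /p/, /ŋ/, /k/ (no codas are permitted; onsets may contain at most 2 consonants).
Epenthesis after each stranded consonant: /ɹ/ → /ɹə/, /p/ → /pə/, /ŋ/ → /ŋə/, /k/ → /kə/.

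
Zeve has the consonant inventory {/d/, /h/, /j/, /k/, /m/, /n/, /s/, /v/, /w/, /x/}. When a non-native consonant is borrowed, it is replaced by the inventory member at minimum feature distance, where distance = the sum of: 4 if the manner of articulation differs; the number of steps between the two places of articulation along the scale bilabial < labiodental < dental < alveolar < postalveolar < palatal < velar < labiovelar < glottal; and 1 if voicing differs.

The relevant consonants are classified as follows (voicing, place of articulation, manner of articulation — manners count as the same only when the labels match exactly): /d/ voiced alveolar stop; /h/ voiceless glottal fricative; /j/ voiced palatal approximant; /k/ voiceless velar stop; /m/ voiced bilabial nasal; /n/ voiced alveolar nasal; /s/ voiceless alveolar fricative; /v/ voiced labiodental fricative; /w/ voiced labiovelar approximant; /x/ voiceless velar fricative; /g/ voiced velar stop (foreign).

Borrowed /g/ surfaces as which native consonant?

k

/k/ is closest: same manner (stop), place distance 0 (velar→velar), voicing differs (+1); total 1. Next closest is /d/ at distance 3.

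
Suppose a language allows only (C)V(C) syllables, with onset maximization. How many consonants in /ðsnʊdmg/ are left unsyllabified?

4

The consonants /ð/, /s/, /m/, /g/ cannot be parsed into a legal (C)V(C) syllable (at most one coda consonant is licensed; onsets are limited to one consonant).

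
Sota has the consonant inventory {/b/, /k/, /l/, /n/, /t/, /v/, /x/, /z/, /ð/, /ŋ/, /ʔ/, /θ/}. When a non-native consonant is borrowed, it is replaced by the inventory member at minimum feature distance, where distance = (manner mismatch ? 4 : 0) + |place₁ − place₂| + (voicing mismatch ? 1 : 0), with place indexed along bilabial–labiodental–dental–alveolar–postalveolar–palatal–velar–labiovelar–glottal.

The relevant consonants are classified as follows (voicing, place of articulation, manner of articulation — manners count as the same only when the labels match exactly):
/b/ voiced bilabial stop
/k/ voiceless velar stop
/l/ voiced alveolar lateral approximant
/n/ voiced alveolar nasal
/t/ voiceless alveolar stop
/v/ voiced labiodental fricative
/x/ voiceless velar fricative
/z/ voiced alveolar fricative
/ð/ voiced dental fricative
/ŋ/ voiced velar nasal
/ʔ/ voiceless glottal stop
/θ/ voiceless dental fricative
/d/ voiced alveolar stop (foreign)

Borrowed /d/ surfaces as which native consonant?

/t/ is closest: same manner (stop), place distance 0 (alveolar→alveolar), voicing differs (+1); total 1. Next closest is /b/ at distance 3.

t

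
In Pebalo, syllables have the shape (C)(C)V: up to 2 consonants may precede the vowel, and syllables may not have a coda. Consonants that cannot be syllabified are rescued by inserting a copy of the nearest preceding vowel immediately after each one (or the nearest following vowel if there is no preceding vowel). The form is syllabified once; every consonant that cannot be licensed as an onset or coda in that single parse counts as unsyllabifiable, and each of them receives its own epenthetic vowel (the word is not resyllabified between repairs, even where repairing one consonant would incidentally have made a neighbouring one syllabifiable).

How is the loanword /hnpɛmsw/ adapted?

Under (C)(C)V, the unsyllabifiable consonants are /h/, /m/, /s/, /w/ (no codas are permitted; onsets may contain at most 2 consonants).
Inserting the epenthetic vowel yields /h/ → /hɛ/, /m/ → /mɛ/, /s/ → /sɛ/, /w/ → /wɛ/.

hɛnpɛmɛsɛwɛ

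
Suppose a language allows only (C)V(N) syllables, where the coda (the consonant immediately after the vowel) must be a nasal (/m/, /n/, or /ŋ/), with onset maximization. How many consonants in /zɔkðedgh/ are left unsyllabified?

The consonants /k/, /d/, /g/, /h/ cannot be parsed into a legal (C)V(N) syllable (only a nasal (/m/, /n/, or /ŋ/) is licensed in coda position; onsets are limited to one consonant).

4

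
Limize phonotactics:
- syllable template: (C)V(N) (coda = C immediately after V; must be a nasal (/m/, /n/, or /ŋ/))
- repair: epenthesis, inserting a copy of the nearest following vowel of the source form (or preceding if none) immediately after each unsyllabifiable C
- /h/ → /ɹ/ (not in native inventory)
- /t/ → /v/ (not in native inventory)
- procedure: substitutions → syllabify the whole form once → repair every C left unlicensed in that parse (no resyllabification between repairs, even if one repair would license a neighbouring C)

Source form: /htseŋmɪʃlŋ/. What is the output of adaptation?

ɹeveseŋmɪʃɪlɪŋɪ

Substitution: /h/ → /ɹ/, /t/ → /v/, giving /ɹvseŋmɪʃlŋ/.
Syllabifying with onset maximization leaves /ɹ/, /v/, /ʃ/, /l/, /ŋ/ stranded (only a nasal (/m/, /n/, or /ŋ/) is licensed in coda position; onsets are limited to one consonant).
Epenthesis after each stranded consonant: /ɹ/ → /ɹe/, /v/ → /ve/, /ʃ/ → /ʃɪ/, /l/ → /lɪ/, /ŋ/ → /ŋɪ/.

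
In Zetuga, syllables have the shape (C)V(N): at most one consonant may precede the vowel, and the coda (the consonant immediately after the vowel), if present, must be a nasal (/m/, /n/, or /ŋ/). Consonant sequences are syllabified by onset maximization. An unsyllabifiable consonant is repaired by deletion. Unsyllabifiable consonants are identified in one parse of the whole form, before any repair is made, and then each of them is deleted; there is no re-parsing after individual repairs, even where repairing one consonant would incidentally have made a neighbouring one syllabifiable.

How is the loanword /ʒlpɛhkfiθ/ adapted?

Under (C)V(N), the unsyllabifiable consonants are /ʒ/, /l/, /h/, /k/, /θ/ (only a nasal (/m/, /n/, or /ŋ/) is licensed in coda position; onsets are limited to one consonant).
Deletion applies to /ʒ/, /l/, /h/, /k/, /θ/.

pɛfi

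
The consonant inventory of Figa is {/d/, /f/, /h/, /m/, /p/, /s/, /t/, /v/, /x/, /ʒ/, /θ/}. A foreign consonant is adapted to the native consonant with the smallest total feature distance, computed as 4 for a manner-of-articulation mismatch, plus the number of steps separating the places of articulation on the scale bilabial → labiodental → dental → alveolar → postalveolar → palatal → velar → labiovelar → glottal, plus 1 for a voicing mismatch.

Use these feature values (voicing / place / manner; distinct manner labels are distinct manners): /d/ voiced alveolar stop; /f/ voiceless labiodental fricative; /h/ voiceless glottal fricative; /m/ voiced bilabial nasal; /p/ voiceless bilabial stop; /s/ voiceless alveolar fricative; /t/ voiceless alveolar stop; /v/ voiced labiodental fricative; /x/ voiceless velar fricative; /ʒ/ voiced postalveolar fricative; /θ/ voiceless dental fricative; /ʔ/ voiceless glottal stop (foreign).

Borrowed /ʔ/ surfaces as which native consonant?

h

/h/ is closest: manner differs (stop→fricative, +4), place distance 0 (glottal→glottal), same voicing; total 4. Next closest is /t/ at distance 5.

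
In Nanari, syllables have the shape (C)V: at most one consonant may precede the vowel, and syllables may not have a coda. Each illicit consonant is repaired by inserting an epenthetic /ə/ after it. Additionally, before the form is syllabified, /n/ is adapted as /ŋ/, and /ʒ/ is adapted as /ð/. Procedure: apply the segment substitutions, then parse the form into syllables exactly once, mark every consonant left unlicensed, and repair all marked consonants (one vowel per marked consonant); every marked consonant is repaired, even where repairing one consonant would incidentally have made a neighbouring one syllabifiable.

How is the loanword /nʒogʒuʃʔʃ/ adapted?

Substitution: /n/ → /ŋ/, /ʒ/ → /ð/, giving /ŋðogðuʃʔʃ/.
The consonants /ŋ/, /g/, /ʃ/, /ʔ/, /ʃ/ cannot be parsed into a legal (C)V syllable (no codas are permitted; onsets are limited to one consonant).
Inserting the epenthetic vowel yields /ŋ/ → /ŋə/, /g/ → /gə/, /ʃ/ → /ʃə/, /ʔ/ → /ʔə/, /ʃ/ → /ʃə/.

ŋəðogəðuʃəʔəʃə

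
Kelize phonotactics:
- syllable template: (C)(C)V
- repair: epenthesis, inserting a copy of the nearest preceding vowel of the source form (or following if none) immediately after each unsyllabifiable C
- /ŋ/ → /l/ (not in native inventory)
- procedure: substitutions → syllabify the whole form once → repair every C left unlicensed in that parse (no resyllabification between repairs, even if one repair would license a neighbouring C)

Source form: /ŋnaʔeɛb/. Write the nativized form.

Substitution: /ŋ/ → /l/, giving /lnaʔeɛb/.
Syllabifying with onset maximization leaves /b/ stranded (no codas are permitted; onsets may contain at most 2 consonants).
Each unlicensed consonant becomes the onset of a new syllable: /b/ → /bɛ/.

lnaʔeɛbɛ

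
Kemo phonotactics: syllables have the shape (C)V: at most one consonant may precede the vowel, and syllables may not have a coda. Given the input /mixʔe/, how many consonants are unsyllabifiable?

Under (C)V, the unsyllabifiable consonants are /x/ (no codas are permitted; onsets are limited to one consonant).

1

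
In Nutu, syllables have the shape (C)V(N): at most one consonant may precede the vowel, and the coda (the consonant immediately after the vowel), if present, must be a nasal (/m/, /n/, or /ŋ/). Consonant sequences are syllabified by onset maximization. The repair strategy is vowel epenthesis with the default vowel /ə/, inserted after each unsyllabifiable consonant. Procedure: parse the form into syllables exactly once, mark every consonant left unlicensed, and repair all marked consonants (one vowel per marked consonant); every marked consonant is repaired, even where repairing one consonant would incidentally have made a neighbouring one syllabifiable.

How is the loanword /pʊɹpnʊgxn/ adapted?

pʊɹəpənʊgəxənə

Syllabifying with onset maximization leaves /ɹ/, /p/, /g/, /x/, /n/ stranded (only a nasal (/m/, /n/, or /ŋ/) is licensed in coda position; onsets are limited to one consonant).
Each unlicensed consonant becomes the onset of a new syllable: /ɹ/ → /ɹə/, /p/ → /pə/, /g/ → /gə/, /x/ → /xə/, /n/ → /nə/.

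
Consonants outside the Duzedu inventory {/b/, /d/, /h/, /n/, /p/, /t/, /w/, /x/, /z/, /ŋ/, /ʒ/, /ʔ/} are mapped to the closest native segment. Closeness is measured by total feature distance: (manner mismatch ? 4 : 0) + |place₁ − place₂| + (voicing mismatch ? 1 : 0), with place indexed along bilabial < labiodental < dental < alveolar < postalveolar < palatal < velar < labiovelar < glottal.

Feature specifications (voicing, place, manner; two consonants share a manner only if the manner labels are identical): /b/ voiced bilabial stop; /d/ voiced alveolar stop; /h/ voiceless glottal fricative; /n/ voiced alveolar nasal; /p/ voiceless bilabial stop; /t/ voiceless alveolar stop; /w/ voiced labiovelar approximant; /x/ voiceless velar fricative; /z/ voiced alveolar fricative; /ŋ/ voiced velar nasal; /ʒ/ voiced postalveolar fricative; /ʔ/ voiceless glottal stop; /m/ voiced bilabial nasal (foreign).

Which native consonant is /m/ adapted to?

/n/ is closest: same manner (nasal), place distance 3 (bilabial→alveolar), same voicing; total 3. Next closest is /b/ at distance 4.

n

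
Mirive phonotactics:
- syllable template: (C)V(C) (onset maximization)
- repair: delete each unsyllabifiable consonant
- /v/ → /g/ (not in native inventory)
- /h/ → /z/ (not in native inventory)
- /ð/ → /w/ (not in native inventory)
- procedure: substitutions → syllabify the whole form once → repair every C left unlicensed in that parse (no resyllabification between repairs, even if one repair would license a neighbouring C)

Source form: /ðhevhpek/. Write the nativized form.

zegpek

Substitution: /ð/ → /w/, /h/ → /z/, /v/ → /g/, giving /wzegzpek/.
Syllabifying with onset maximization leaves /w/, /z/ stranded (at most one coda consonant is licensed; onsets are limited to one consonant).
Each unlicensed consonant is deleted: /w/, /z/.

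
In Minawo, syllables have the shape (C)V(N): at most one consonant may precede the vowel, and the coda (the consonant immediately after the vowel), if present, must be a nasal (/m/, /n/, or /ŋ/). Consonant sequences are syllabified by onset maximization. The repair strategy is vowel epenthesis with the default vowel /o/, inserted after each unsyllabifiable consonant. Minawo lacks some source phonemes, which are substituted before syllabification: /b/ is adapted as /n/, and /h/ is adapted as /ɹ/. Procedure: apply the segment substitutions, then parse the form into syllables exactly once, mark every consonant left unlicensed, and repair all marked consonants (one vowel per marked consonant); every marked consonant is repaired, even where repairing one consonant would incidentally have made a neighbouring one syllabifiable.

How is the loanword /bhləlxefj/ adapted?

noɹoləloxefojo

Substitution: /b/ → /n/, /h/ → /ɹ/, giving /nɹləlxefj/.
Syllabifying with onset maximization leaves /n/, /ɹ/, /l/, /f/, /j/ stranded (only a nasal (/m/, /n/, or /ŋ/) is licensed in coda position; onsets are limited to one consonant).
Inserting the epenthetic vowel yields /n/ → /no/, /ɹ/ → /ɹo/, /l/ → /lo/, /f/ → /fo/, /j/ → /jo/.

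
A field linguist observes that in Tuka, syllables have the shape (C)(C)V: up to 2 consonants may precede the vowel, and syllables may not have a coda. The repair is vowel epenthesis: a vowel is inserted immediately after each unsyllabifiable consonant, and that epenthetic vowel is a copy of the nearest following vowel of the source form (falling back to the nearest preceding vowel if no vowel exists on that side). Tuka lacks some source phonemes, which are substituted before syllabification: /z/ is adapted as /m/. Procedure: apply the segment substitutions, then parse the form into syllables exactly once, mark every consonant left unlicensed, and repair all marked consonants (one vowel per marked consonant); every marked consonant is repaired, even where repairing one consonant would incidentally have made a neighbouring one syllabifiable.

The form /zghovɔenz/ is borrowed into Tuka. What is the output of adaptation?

moghovɔeneme

Substitution: /z/ → /m/, giving /mghovɔenm/.
Syllabifying with onset maximization leaves /m/, /n/, /m/ stranded (no codas are permitted; onsets may contain at most 2 consonants).
Inserting the epenthetic vowel yields /m/ → /mo/, /n/ → /ne/, /m/ → /me/.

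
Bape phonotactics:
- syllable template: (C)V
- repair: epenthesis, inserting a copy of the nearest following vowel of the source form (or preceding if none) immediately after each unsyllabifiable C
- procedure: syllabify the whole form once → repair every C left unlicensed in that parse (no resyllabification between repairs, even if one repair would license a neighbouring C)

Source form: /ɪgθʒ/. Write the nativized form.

The consonants /g/, /θ/, /ʒ/ cannot be parsed into a legal (C)V syllable (no codas are permitted; onsets are limited to one consonant).
Epenthesis after each stranded consonant: /g/ → /gɪ/, /θ/ → /θɪ/, /ʒ/ → /ʒɪ/.

ɪgɪθɪʒɪ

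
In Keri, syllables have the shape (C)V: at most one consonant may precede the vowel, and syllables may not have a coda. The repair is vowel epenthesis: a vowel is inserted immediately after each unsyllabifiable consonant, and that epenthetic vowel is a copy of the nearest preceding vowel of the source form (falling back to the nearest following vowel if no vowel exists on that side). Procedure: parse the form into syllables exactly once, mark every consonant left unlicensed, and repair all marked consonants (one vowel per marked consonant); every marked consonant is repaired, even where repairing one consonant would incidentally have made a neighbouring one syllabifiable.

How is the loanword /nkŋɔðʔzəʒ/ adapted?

nɔkɔŋɔðɔʔɔzəʒə

Under (C)V, the unsyllabifiable consonants are /n/, /k/, /ð/, /ʔ/, /ʒ/ (no codas are permitted; onsets are limited to one consonant).
Epenthesis after each stranded consonant: /n/ → /nɔ/, /k/ → /kɔ/, /ð/ → /ðɔ/, /ʔ/ → /ʔɔ/, /ʒ/ → /ʒə/.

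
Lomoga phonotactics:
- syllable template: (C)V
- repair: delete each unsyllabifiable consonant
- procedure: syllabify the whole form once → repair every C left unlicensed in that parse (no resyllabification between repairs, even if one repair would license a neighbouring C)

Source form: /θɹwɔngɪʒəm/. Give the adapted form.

Under (C)V, the unsyllabifiable consonants are /θ/, /ɹ/, /n/, /m/ (no codas are permitted; onsets are limited to one consonant).
Deletion applies to /θ/, /ɹ/, /n/, /m/.

wɔgɪʒə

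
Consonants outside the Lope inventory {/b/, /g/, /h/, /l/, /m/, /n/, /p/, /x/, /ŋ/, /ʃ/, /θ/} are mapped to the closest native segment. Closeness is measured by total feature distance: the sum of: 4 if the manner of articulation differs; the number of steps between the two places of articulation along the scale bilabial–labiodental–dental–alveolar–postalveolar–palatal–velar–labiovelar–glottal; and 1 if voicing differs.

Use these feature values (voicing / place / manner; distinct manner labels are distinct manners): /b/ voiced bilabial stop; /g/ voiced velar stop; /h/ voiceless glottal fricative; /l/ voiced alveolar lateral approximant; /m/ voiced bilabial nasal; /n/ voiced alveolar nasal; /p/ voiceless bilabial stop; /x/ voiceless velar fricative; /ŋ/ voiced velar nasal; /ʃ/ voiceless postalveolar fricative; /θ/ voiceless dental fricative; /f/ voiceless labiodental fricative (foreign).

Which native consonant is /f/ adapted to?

/θ/ is closest: same manner (fricative), place distance 1 (labiodental→dental), same voicing; total 1. Next closest is /ʃ/ at distance 3.

θ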